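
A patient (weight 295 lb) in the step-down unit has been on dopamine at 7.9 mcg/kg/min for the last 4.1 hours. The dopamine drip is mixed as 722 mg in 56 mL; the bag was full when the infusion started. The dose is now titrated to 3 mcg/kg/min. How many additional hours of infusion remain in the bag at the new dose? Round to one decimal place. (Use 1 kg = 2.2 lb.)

Initial rate:
Weight = 295 lb ÷ 2.2 lb/kg = 134.0909 kg
Dose = 7.9 mcg/kg/min × 134.0909 kg = 1059.318 mcg/min
1059.318 mcg/min × 60 min/hr = 63559.09 mcg/hr
Concentration = 722 mg ÷ 56 mL = 12.89286 mg/mL = 12892.86 mcg/mL
Rate = 63559.09 mcg/hr ÷ 12892.86 mcg/mL = 4.929791 mL/hr
Volume infused so far = 4.929791 mL/hr × 4.1 hr = 20.21214 mL
Volume remaining = 56 − 20.21214 = 35.78786 mL
New rate:
Dose = 3 mcg/kg/min × 134.0909 kg = 402.2727 mcg/min
402.2727 mcg/min × 60 min/hr = 24136.36 mcg/hr
Rate = 24136.36 mcg/hr ÷ 12892.86 mcg/mL = 1.872073 mL/hr
Time remaining = 35.78786 mL ÷ 1.872073 mL/hr = 19.1167 hr

19.1 hours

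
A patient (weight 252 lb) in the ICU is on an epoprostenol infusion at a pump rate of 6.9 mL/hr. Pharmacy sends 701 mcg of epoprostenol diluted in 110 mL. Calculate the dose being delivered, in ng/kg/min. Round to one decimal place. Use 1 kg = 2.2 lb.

6.4 ng/kg/min

Weight = 252 lb ÷ 2.2 lb/kg = 114.5455 kg
Concentration = 701 mcg ÷ 110 mL = 6.372727 mcg/mL = 6372.727 ng/mL
Drug rate = 6.9 mL/hr × 6372.727 ng/mL = 43971.82 ng/hr
43971.82 ng/hr ÷ 60 min/hr = 732.8636 ng/min
732.8636 ng/min ÷ 114.5455 kg = 6.398016 ng/kg/min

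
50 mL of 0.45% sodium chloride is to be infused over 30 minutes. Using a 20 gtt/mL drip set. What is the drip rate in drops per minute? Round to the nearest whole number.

33 gtt/min

50 mL ÷ (30 min) = 1.666667 mL/min
1.666667 mL/min × 20 gtt/mL = 33.33333 gtt/min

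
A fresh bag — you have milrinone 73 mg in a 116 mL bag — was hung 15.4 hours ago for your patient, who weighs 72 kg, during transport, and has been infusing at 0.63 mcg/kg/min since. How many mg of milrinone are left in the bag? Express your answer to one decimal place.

Dose = 0.63 mcg/kg/min × 72 kg = 45.36 mcg/min
45.36 mcg/min × 60 min/hr = 2721.6 mcg/hr
Concentration = 73 mg ÷ 116 mL = 0.6293103 mg/mL = 629.3103 mcg/mL
Rate = 2721.6 mcg/hr ÷ 629.3103 mcg/mL = 4.324734 mL/hr
Volume infused = 4.324734 mL/hr × 15.4 hr = 66.60091 mL
Volume remaining = 116 − 66.60091 = 49.39909 mL
Drug remaining = 49.39909 mL × 629.3103 mcg/mL = 31087.36 mcg = 31.08736 mg

31.1 mg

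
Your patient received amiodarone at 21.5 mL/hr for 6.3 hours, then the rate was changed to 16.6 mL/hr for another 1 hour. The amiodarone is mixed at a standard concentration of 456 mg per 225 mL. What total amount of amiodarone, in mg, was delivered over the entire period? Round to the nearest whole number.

Concentration = 456 mg ÷ 225 mL = 2.026667 mg/mL
Stage 1: 21.5 mL/hr × 6.3 hr = 135.45 mL → 135.45 mL × 2.026667 mg/mL = 274.512 mg
Stage 2: 16.6 mL/hr × 1 hr = 16.6 mL → 16.6 mL × 2.026667 mg/mL = 33.64267 mg
Total = 274.512 + 33.64267 = 308.1547 mg

308 mg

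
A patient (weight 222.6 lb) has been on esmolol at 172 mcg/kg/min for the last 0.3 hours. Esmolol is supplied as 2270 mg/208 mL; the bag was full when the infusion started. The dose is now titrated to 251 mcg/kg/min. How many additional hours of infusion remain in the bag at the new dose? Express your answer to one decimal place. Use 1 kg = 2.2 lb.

1.3 hours

Initial rate:
Weight = 222.6 lb ÷ 2.2 lb/kg = 101.1818 kg
Dose = 172 mcg/kg/min × 101.1818 kg = 17403.27 mcg/min
17403.27 mcg/min × 60 min/hr = 1044196 mcg/hr
Concentration = 2270 mg ÷ 208 mL = 10.91346 mg/mL = 10913.46 mcg/mL
Rate = 1044196 mcg/hr ÷ 10913.46 mcg/mL = 95.67967 mL/hr
Volume infused so far = 95.67967 mL/hr × 0.3 hr = 28.7039 mL
Volume remaining = 208 − 28.7039 = 179.2961 mL
New rate:
Dose = 251 mcg/kg/min × 101.1818 kg = 25396.64 mcg/min
25396.64 mcg/min × 60 min/hr = 1523798 mcg/hr
Rate = 1523798 mcg/hr ÷ 10913.46 mcg/mL = 139.6256 mL/hr
Time remaining = 179.2961 mL ÷ 139.6256 mL/hr = 1.284121 hr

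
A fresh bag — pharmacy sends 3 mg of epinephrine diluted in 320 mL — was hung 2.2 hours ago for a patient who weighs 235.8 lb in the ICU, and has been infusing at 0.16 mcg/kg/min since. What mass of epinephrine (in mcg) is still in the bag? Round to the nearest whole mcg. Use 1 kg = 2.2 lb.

Weight = 235.8 lb ÷ 2.2 lb/kg = 107.1818 kg
Dose = 0.16 mcg/kg/min × 107.1818 kg = 17.14909 mcg/min
17.14909 mcg/min × 60 min/hr = 1028.945 mcg/hr
Concentration = 3 mg ÷ 320 mL = 0.009375 mg/mL = 9.375 mcg/mL
Rate = 1028.945 mcg/hr ÷ 9.375 mcg/mL = 109.7542 mL/hr
Volume infused = 109.7542 mL/hr × 2.2 hr = 241.4592 mL
Volume remaining = 320 − 241.4592 = 78.5408 mL
Drug remaining = 78.5408 mL × 9.375 mcg/mL = 736.32 mcg

736 mcg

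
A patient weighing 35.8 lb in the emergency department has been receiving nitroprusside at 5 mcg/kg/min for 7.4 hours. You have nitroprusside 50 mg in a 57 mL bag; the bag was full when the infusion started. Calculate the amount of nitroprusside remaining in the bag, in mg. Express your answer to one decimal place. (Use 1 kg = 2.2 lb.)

Weight = 35.8 lb ÷ 2.2 lb/kg = 16.27273 kg
Dose = 5 mcg/kg/min × 16.27273 kg = 81.36364 mcg/min
81.36364 mcg/min × 60 min/hr = 4881.818 mcg/hr
Concentration = 50 mg ÷ 57 mL = 0.877193 mg/mL = 877.193 mcg/mL
Rate = 4881.818 mcg/hr ÷ 877.193 mcg/mL = 5.565273 mL/hr
Volume infused = 5.565273 mL/hr × 7.4 hr = 41.18302 mL
Volume remaining = 57 − 41.18302 = 15.81698 mL
Drug remaining = 15.81698 mL × 877.193 mcg/mL = 13874.55 mcg = 13.87455 mg

13.9 mg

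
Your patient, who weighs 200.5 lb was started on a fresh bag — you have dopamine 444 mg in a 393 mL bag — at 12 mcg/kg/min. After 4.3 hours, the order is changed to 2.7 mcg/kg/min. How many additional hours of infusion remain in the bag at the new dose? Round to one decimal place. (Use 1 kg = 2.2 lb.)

11.0 hours

Initial rate:
Weight = 200.5 lb ÷ 2.2 lb/kg = 91.13636 kg
Dose = 12 mcg/kg/min × 91.13636 kg = 1093.636 mcg/min
1093.636 mcg/min × 60 min/hr = 65618.18 mcg/hr
Concentration = 444 mg ÷ 393 mL = 1.129771 mg/mL = 1129.771 mcg/mL
Rate = 65618.18 mcg/hr ÷ 1129.771 mcg/mL = 58.08096 mL/hr
Volume infused so far = 58.08096 mL/hr × 4.3 hr = 249.7481 mL
Volume remaining = 393 − 249.7481 = 143.2519 mL
New rate:
Dose = 2.7 mcg/kg/min × 91.13636 kg = 246.0682 mcg/min
246.0682 mcg/min × 60 min/hr = 14764.09 mcg/hr
Rate = 14764.09 mcg/hr ÷ 1129.771 mcg/mL = 13.06822 mL/hr
Time remaining = 143.2519 mL ÷ 13.06822 mL/hr = 10.96185 hr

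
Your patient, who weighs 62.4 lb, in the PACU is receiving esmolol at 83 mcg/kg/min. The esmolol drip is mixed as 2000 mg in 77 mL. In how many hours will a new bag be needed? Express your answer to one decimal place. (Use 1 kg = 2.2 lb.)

Weight = 62.4 lb ÷ 2.2 lb/kg = 28.36364 kg
Dose = 83 mcg/kg/min × 28.36364 kg = 2354.182 mcg/min
2354.182 mcg/min × 60 min/hr = 141250.9 mcg/hr
Concentration = 2000 mg ÷ 77 mL = 25.97403 mg/mL = 25974.03 mcg/mL
Rate = 141250.9 mcg/hr ÷ 25974.03 mcg/mL = 5.43816 mL/hr
Duration = 77 mL ÷ 5.43816 mL/hr = 14.1592 hr

14.2 hours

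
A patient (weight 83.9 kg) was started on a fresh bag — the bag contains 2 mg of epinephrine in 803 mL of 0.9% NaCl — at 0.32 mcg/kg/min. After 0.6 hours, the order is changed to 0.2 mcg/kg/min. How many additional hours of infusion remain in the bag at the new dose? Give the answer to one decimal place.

Initial rate:
Dose = 0.32 mcg/kg/min × 83.9 kg = 26.848 mcg/min
26.848 mcg/min × 60 min/hr = 1610.88 mcg/hr
Concentration = 2 mg ÷ 803 mL = 0.00249066 mg/mL = 2.49066 mcg/mL
Rate = 1610.88 mcg/hr ÷ 2.49066 mcg/mL = 646.7683 mL/hr
Volume infused so far = 646.7683 mL/hr × 0.6 hr = 388.061 mL
Volume remaining = 803 − 388.061 = 414.939 mL
New rate:
Dose = 0.2 mcg/kg/min × 83.9 kg = 16.78 mcg/min
16.78 mcg/min × 60 min/hr = 1006.8 mcg/hr
Rate = 1006.8 mcg/hr ÷ 2.49066 mcg/mL = 404.2302 mL/hr
Time remaining = 414.939 mL ÷ 404.2302 mL/hr = 1.026492 hr

1.0 hours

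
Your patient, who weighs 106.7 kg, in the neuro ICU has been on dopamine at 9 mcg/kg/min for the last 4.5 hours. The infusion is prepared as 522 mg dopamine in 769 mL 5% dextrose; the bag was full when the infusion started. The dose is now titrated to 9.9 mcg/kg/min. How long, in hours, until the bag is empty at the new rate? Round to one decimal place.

4.1 hours

Initial rate:
Dose = 9 mcg/kg/min × 106.7 kg = 960.3 mcg/min
960.3 mcg/min × 60 min/hr = 57618 mcg/hr
Concentration = 522 mg ÷ 769 mL = 0.6788036 mg/mL = 678.8036 mcg/mL
Rate = 57618 mcg/hr ÷ 678.8036 mcg/mL = 84.88169 mL/hr
Volume infused so far = 84.88169 mL/hr × 4.5 hr = 381.9676 mL
Volume remaining = 769 − 381.9676 = 387.0324 mL
New rate:
Dose = 9.9 mcg/kg/min × 106.7 kg = 1056.33 mcg/min
1056.33 mcg/min × 60 min/hr = 63379.8 mcg/hr
Rate = 63379.8 mcg/hr ÷ 678.8036 mcg/mL = 93.36986 mL/hr
Time remaining = 387.0324 mL ÷ 93.36986 mL/hr = 4.145154 hr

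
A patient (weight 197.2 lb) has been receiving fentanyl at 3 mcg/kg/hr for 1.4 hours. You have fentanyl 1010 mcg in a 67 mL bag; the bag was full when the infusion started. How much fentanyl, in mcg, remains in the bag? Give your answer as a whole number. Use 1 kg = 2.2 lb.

634 mcg

Weight = 197.2 lb ÷ 2.2 lb/kg = 89.63636 kg
Dose = 3 mcg/kg/hr × 89.63636 kg = 268.9091 mcg/hr
Concentration = 1010 mcg ÷ 67 mL = 15.07463 mcg/mL
Rate = 268.9091 mcg/hr ÷ 15.07463 mcg/mL = 17.83852 mL/hr
Volume infused = 17.83852 mL/hr × 1.4 hr = 24.97393 mL
Volume remaining = 67 − 24.97393 = 42.02607 mL
Drug remaining = 42.02607 mL × 15.07463 mcg/mL = 633.5273 mcg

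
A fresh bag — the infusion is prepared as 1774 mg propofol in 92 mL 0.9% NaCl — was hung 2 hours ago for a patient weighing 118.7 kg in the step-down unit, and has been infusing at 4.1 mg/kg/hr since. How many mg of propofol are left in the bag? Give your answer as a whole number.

Dose = 4.1 mg/kg/hr × 118.7 kg = 486.67 mg/hr
Concentration = 1774 mg ÷ 92 mL = 19.28261 mg/mL
Rate = 486.67 mg/hr ÷ 19.28261 mg/mL = 25.2388 mL/hr
Volume infused = 25.2388 mL/hr × 2 hr = 50.47761 mL
Volume remaining = 92 − 50.47761 = 41.52239 mL
Drug remaining = 41.52239 mL × 19.28261 mg/mL = 800.66 mg

801 mg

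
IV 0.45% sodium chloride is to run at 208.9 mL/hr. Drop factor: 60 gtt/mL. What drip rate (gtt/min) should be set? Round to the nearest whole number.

208.9 mL/hr ÷ 60 min/hr = 3.481667 mL/min
3.481667 mL/min × 60 gtt/mL = 208.9 gtt/min

209 gtt/min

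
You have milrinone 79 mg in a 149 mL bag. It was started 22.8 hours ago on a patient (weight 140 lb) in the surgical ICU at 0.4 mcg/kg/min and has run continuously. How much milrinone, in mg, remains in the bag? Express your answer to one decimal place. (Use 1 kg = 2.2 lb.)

44.2 mg

Weight = 140 lb ÷ 2.2 lb/kg = 63.63636 kg
Dose = 0.4 mcg/kg/min × 63.63636 kg = 25.45455 mcg/min
25.45455 mcg/min × 60 min/hr = 1527.273 mcg/hr
Concentration = 79 mg ÷ 149 mL = 0.5302013 mg/mL = 530.2013 mcg/mL
Rate = 1527.273 mcg/hr ÷ 530.2013 mcg/mL = 2.880552 mL/hr
Volume infused = 2.880552 mL/hr × 22.8 hr = 65.67659 mL
Volume remaining = 149 − 65.67659 = 83.32341 mL
Drug remaining = 83.32341 mL × 530.2013 mcg/mL = 44178.18 mcg = 44.17818 mg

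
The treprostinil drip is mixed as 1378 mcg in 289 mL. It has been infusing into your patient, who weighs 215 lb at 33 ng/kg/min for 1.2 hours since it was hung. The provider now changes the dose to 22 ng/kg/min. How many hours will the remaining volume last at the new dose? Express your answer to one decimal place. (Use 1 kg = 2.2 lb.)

8.9 hours

Initial rate:
Weight = 215 lb ÷ 2.2 lb/kg = 97.72727 kg
Dose = 33 ng/kg/min × 97.72727 kg = 3225 ng/min
3225 ng/min × 60 min/hr = 193500 ng/hr
Concentration = 1378 mcg ÷ 289 mL = 4.768166 mcg/mL = 4768.166 ng/mL
Rate = 193500 ng/hr ÷ 4768.166 ng/mL = 40.58164 mL/hr
Volume infused so far = 40.58164 mL/hr × 1.2 hr = 48.69797 mL
Volume remaining = 289 − 48.69797 = 240.302 mL
New rate:
Dose = 22 ng/kg/min × 97.72727 kg = 2150 ng/min
2150 ng/min × 60 min/hr = 129000 ng/hr
Rate = 129000 ng/hr ÷ 4768.166 ng/mL = 27.05443 mL/hr
Time remaining = 240.302 mL ÷ 27.05443 mL/hr = 8.882171 hr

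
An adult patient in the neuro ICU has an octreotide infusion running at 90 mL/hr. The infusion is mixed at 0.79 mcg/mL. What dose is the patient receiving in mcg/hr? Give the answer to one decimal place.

Drug rate = 90 mL/hr × 0.79 mcg/mL = 71.1 mcg/hr

71.1 mcg/hr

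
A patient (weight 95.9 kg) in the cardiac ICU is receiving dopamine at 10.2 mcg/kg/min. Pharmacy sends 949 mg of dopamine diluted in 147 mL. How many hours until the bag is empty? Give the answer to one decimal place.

Dose = 10.2 mcg/kg/min × 95.9 kg = 978.18 mcg/min
978.18 mcg/min × 60 min/hr = 58690.8 mcg/hr
Concentration = 949 mg ÷ 147 mL = 6.455782 mg/mL = 6455.782 mcg/mL
Rate = 58690.8 mcg/hr ÷ 6455.782 mcg/mL = 9.091199 mL/hr
Duration = 147 mL ÷ 9.091199 mL/hr = 16.16948 hr

16.2 hours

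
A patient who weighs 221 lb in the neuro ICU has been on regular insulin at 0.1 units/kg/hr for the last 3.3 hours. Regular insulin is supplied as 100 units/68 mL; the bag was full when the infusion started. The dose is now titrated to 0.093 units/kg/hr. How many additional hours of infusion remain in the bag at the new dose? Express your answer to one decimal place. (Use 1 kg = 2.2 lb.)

7.2 hours

Initial rate:
Weight = 221 lb ÷ 2.2 lb/kg = 100.4545 kg
Dose = 0.1 units/kg/hr × 100.4545 kg = 10.04545 units/hr
Concentration = 100 units ÷ 68 mL = 1.470588 units/mL
Rate = 10.04545 units/hr ÷ 1.470588 units/mL = 6.830909 mL/hr
Volume infused so far = 6.830909 mL/hr × 3.3 hr = 22.542 mL
Volume remaining = 68 − 22.542 = 45.458 mL
New rate:
Dose = 0.093 units/kg/hr × 100.4545 kg = 9.342273 units/hr
Rate = 9.342273 units/hr ÷ 1.470588 units/mL = 6.352745 mL/hr
Time remaining = 45.458 mL ÷ 6.352745 mL/hr = 7.155646 hr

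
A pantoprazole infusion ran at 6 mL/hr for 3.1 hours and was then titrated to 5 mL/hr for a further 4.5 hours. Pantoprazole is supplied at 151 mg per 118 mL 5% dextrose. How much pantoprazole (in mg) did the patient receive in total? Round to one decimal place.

Concentration = 151 mg ÷ 118 mL = 1.279661 mg/mL
Stage 1: 6 mL/hr × 3.1 hr = 18.6 mL → 18.6 mL × 1.279661 mg/mL = 23.80169 mg
Stage 2: 5 mL/hr × 4.5 hr = 22.5 mL → 22.5 mL × 1.279661 mg/mL = 28.79237 mg
Total = 23.80169 + 28.79237 = 52.59407 mg

52.6 mg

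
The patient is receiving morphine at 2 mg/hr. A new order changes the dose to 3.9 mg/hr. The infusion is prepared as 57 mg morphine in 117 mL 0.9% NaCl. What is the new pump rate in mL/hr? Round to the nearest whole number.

8 mL/hr

Concentration = 57 mg ÷ 117 mL = 0.4871795 mg/mL
Rate = 3.9 mg/hr ÷ 0.4871795 mg/mL = 8.005263 mL/hr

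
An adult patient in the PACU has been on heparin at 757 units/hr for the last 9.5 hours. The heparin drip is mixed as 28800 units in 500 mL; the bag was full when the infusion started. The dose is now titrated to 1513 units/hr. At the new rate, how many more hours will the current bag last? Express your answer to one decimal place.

Initial rate:
Concentration = 28800 units ÷ 500 mL = 57.6 units/mL
Rate = 757 units/hr ÷ 57.6 units/mL = 13.14236 mL/hr
Volume infused so far = 13.14236 mL/hr × 9.5 hr = 124.8524 mL
Volume remaining = 500 − 124.8524 = 375.1476 mL
New rate:
Rate = 1513 units/hr ÷ 57.6 units/mL = 26.26736 mL/hr
Time remaining = 375.1476 mL ÷ 26.26736 mL/hr = 14.28189 hr

14.3 hours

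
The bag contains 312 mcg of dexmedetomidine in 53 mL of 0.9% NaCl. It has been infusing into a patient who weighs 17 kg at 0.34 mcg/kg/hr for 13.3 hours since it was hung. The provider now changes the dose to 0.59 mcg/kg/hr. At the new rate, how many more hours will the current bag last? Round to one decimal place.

23.4 hours

Initial rate:
Dose = 0.34 mcg/kg/hr × 17 kg = 5.78 mcg/hr
Concentration = 312 mcg ÷ 53 mL = 5.886792 mcg/mL
Rate = 5.78 mcg/hr ÷ 5.886792 mcg/mL = 0.981859 mL/hr
Volume infused so far = 0.981859 mL/hr × 13.3 hr = 13.05872 mL
Volume remaining = 53 − 13.05872 = 39.94128 mL
New rate:
Dose = 0.59 mcg/kg/hr × 17 kg = 10.03 mcg/hr
Rate = 10.03 mcg/hr ÷ 5.886792 mcg/mL = 1.703814 mL/hr
Time remaining = 39.94128 mL ÷ 1.703814 mL/hr = 23.44227 hr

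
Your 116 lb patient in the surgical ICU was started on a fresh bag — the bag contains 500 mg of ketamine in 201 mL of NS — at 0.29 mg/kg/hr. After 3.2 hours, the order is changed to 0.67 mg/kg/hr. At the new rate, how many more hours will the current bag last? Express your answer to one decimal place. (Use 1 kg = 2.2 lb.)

12.8 hours

Initial rate:
Weight = 116 lb ÷ 2.2 lb/kg = 52.72727 kg
Dose = 0.29 mg/kg/hr × 52.72727 kg = 15.29091 mg/hr
Concentration = 500 mg ÷ 201 mL = 2.487562 mg/mL
Rate = 15.29091 mg/hr ÷ 2.487562 mg/mL = 6.146945 mL/hr
Volume infused so far = 6.146945 mL/hr × 3.2 hr = 19.67023 mL
Volume remaining = 201 − 19.67023 = 181.3298 mL
New rate:
Dose = 0.67 mg/kg/hr × 52.72727 kg = 35.32727 mg/hr
Rate = 35.32727 mg/hr ÷ 2.487562 mg/mL = 14.20156 mL/hr
Time remaining = 181.3298 mL ÷ 14.20156 mL/hr = 12.7683 hr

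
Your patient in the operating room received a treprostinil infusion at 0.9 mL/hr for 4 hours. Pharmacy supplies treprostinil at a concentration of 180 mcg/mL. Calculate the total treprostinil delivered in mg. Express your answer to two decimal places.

Concentration = 180 mcg/mL = 180000 ng/mL
Drug rate = 0.9 mL/hr × 180000 ng/mL = 162000 ng/hr
Total = 162000 ng/hr × 4 hr = 648000 ng = 0.648 mg

0.65 mg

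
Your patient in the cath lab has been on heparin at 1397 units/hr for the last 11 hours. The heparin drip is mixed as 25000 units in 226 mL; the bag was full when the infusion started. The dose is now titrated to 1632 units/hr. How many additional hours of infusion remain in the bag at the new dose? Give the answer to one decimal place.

Initial rate:
Concentration = 25000 units ÷ 226 mL = 110.6195 units/mL
Rate = 1397 units/hr ÷ 110.6195 units/mL = 12.62888 mL/hr
Volume infused so far = 12.62888 mL/hr × 11 hr = 138.9177 mL
Volume remaining = 226 − 138.9177 = 87.08232 mL
New rate:
Rate = 1632 units/hr ÷ 110.6195 units/mL = 14.75328 mL/hr
Time remaining = 87.08232 mL ÷ 14.75328 mL/hr = 5.902574 hr

5.9 hours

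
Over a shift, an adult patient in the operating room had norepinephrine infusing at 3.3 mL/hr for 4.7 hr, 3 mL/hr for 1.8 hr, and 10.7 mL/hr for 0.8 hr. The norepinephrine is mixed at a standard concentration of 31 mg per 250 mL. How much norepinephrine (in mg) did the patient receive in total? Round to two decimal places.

Concentration = 31 mg ÷ 250 mL = 0.124 mg/mL
Stage 1: 3.3 mL/hr × 4.7 hr = 15.51 mL → 15.51 mL × 0.124 mg/mL = 1.92324 mg
Stage 2: 3 mL/hr × 1.8 hr = 5.4 mL → 5.4 mL × 0.124 mg/mL = 0.6696 mg
Stage 3: 10.7 mL/hr × 0.8 hr = 8.56 mL → 8.56 mL × 0.124 mg/mL = 1.06144 mg
Total = 1.92324 + 0.6696 + 1.06144 = 3.65428 mg

3.65 mg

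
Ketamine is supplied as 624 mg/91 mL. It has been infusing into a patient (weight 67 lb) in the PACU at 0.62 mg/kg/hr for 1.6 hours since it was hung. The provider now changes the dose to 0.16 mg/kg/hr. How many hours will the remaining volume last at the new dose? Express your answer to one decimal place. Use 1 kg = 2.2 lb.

121.9 hours

Initial rate:
Weight = 67 lb ÷ 2.2 lb/kg = 30.45455 kg
Dose = 0.62 mg/kg/hr × 30.45455 kg = 18.88182 mg/hr
Concentration = 624 mg ÷ 91 mL = 6.857143 mg/mL
Rate = 18.88182 mg/hr ÷ 6.857143 mg/mL = 2.753598 mL/hr
Volume infused so far = 2.753598 mL/hr × 1.6 hr = 4.405758 mL
Volume remaining = 91 − 4.405758 = 86.59424 mL
New rate:
Dose = 0.16 mg/kg/hr × 30.45455 kg = 4.872727 mg/hr
Rate = 4.872727 mg/hr ÷ 6.857143 mg/mL = 0.7106061 mL/hr
Time remaining = 86.59424 mL ÷ 0.7106061 mL/hr = 121.8597 hr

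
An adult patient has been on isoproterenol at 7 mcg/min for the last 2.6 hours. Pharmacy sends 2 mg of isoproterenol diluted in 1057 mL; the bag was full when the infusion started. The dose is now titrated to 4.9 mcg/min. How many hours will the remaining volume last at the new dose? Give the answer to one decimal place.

3.1 hours

Initial rate:
7 mcg/min × 60 min/hr = 420 mcg/hr
Concentration = 2 mg ÷ 1057 mL = 0.001892148 mg/mL = 1.892148 mcg/mL
Rate = 420 mcg/hr ÷ 1.892148 mcg/mL = 221.97 mL/hr
Volume infused so far = 221.97 mL/hr × 2.6 hr = 577.122 mL
Volume remaining = 1057 − 577.122 = 479.878 mL
New rate:
4.9 mcg/min × 60 min/hr = 294 mcg/hr
Rate = 294 mcg/hr ÷ 1.892148 mcg/mL = 155.379 mL/hr
Time remaining = 479.878 mL ÷ 155.379 mL/hr = 3.088435 hr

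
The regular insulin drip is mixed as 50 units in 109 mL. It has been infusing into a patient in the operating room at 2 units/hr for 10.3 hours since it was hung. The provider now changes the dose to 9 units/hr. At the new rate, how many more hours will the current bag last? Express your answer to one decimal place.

Initial rate:
Concentration = 50 units ÷ 109 mL = 0.4587156 units/mL
Rate = 2 units/hr ÷ 0.4587156 units/mL = 4.36 mL/hr
Volume infused so far = 4.36 mL/hr × 10.3 hr = 44.908 mL
Volume remaining = 109 − 44.908 = 64.092 mL
New rate:
Rate = 9 units/hr ÷ 0.4587156 units/mL = 19.62 mL/hr
Time remaining = 64.092 mL ÷ 19.62 mL/hr = 3.266667 hr

3.3 hours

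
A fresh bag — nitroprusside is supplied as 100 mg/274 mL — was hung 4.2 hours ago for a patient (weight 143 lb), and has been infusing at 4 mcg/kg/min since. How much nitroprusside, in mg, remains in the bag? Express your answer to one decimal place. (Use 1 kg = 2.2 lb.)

34.5 mg

Weight = 143 lb ÷ 2.2 lb/kg = 65 kg
Dose = 4 mcg/kg/min × 65 kg = 260 mcg/min
260 mcg/min × 60 min/hr = 15600 mcg/hr
Concentration = 100 mg ÷ 274 mL = 0.3649635 mg/mL = 364.9635 mcg/mL
Rate = 15600 mcg/hr ÷ 364.9635 mcg/mL = 42.744 mL/hr
Volume infused = 42.744 mL/hr × 4.2 hr = 179.5248 mL
Volume remaining = 274 − 179.5248 = 94.4752 mL
Drug remaining = 94.4752 mL × 364.9635 mcg/mL = 34480 mcg = 34.48 mg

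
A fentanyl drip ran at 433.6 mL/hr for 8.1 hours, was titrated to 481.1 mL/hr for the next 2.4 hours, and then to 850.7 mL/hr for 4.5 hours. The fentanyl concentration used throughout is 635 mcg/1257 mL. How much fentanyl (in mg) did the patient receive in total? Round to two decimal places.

4.29 mg

Concentration = 635 mcg ÷ 1257 mL = 0.505171 mcg/mL
Stage 1: 433.6 mL/hr × 8.1 hr = 3512.16 mL → 3512.16 mL × 0.505171 mcg/mL = 1774.242 mcg
Stage 2: 481.1 mL/hr × 2.4 hr = 1154.64 mL → 1154.64 mL × 0.505171 mcg/mL = 583.2907 mcg
Stage 3: 850.7 mL/hr × 4.5 hr = 3828.15 mL → 3828.15 mL × 0.505171 mcg/mL = 1933.871 mcg
Total = 1774.242 + 583.2907 + 1933.871 = 4291.403 mcg = 4.291403 mg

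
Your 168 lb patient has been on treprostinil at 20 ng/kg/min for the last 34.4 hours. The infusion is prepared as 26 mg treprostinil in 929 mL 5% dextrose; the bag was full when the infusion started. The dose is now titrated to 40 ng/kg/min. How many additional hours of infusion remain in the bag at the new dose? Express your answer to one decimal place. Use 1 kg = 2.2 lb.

124.7 hours

Initial rate:
Weight = 168 lb ÷ 2.2 lb/kg = 76.36364 kg
Dose = 20 ng/kg/min × 76.36364 kg = 1527.273 ng/min
1527.273 ng/min × 60 min/hr = 91636.36 ng/hr
Concentration = 26 mg ÷ 929 mL = 0.02798708 mg/mL = 27987.08 ng/mL
Rate = 91636.36 ng/hr ÷ 27987.08 ng/mL = 3.274238 mL/hr
Volume infused so far = 3.274238 mL/hr × 34.4 hr = 112.6338 mL
Volume remaining = 929 − 112.6338 = 816.3662 mL
New rate:
Dose = 40 ng/kg/min × 76.36364 kg = 3054.545 ng/min
3054.545 ng/min × 60 min/hr = 183272.7 ng/hr
Rate = 183272.7 ng/hr ÷ 27987.08 ng/mL = 6.548476 mL/hr
Time remaining = 816.3662 mL ÷ 6.548476 mL/hr = 124.6651 hr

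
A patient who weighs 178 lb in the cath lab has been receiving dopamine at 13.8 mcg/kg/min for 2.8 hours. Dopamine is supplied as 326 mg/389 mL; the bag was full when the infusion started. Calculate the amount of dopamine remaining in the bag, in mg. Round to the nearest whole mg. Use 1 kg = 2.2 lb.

138 mg

Weight = 178 lb ÷ 2.2 lb/kg = 80.90909 kg
Dose = 13.8 mcg/kg/min × 80.90909 kg = 1116.545 mcg/min
1116.545 mcg/min × 60 min/hr = 66992.73 mcg/hr
Concentration = 326 mg ÷ 389 mL = 0.8380463 mg/mL = 838.0463 mcg/mL
Rate = 66992.73 mcg/hr ÷ 838.0463 mcg/mL = 79.93917 mL/hr
Volume infused = 79.93917 mL/hr × 2.8 hr = 223.8297 mL
Volume remaining = 389 − 223.8297 = 165.1703 mL
Drug remaining = 165.1703 mL × 838.0463 mcg/mL = 138420.4 mcg = 138.4204 mg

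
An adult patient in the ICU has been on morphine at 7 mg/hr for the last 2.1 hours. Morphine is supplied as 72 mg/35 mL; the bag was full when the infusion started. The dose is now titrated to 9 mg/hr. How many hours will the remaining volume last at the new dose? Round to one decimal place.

Initial rate:
Concentration = 72 mg ÷ 35 mL = 2.057143 mg/mL
Rate = 7 mg/hr ÷ 2.057143 mg/mL = 3.402778 mL/hr
Volume infused so far = 3.402778 mL/hr × 2.1 hr = 7.145833 mL
Volume remaining = 35 − 7.145833 = 27.85417 mL
New rate:
Rate = 9 mg/hr ÷ 2.057143 mg/mL = 4.375 mL/hr
Time remaining = 27.85417 mL ÷ 4.375 mL/hr = 6.366667 hr

6.4 hours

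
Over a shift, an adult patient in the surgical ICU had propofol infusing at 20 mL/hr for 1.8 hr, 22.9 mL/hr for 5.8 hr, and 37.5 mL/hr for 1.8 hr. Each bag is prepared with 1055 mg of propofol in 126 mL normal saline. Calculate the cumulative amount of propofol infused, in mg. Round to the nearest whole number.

1979 mg

Concentration = 1055 mg ÷ 126 mL = 8.373016 mg/mL
Stage 1: 20 mL/hr × 1.8 hr = 36 mL → 36 mL × 8.373016 mg/mL = 301.4286 mg
Stage 2: 22.9 mL/hr × 5.8 hr = 132.82 mL → 132.82 mL × 8.373016 mg/mL = 1112.104 mg
Stage 3: 37.5 mL/hr × 1.8 hr = 67.5 mL → 67.5 mL × 8.373016 mg/mL = 565.1786 mg
Total = 301.4286 + 1112.104 + 565.1786 = 1978.711 mg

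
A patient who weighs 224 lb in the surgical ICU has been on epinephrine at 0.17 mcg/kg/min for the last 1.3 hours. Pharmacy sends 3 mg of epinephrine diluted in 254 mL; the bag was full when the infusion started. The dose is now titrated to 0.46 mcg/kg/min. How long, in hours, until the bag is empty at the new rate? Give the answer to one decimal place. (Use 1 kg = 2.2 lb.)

0.6 hours

Initial rate:
Weight = 224 lb ÷ 2.2 lb/kg = 101.8182 kg
Dose = 0.17 mcg/kg/min × 101.8182 kg = 17.30909 mcg/min
17.30909 mcg/min × 60 min/hr = 1038.545 mcg/hr
Concentration = 3 mg ÷ 254 mL = 0.01181102 mg/mL = 11.81102 mcg/mL
Rate = 1038.545 mcg/hr ÷ 11.81102 mcg/mL = 87.93018 mL/hr
Volume infused so far = 87.93018 mL/hr × 1.3 hr = 114.3092 mL
Volume remaining = 254 − 114.3092 = 139.6908 mL
New rate:
Dose = 0.46 mcg/kg/min × 101.8182 kg = 46.83636 mcg/min
46.83636 mcg/min × 60 min/hr = 2810.182 mcg/hr
Rate = 2810.182 mcg/hr ÷ 11.81102 mcg/mL = 237.9287 mL/hr
Time remaining = 139.6908 mL ÷ 237.9287 mL/hr = 0.5871118 hr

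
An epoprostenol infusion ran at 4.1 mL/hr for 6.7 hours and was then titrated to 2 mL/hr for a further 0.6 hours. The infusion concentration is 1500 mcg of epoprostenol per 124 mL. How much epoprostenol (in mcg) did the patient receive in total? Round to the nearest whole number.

347 mcg

Concentration = 1500 mcg ÷ 124 mL = 12.09677 mcg/mL
Stage 1: 4.1 mL/hr × 6.7 hr = 27.47 mL → 27.47 mL × 12.09677 mcg/mL = 332.2984 mcg
Stage 2: 2 mL/hr × 0.6 hr = 1.2 mL → 1.2 mL × 12.09677 mcg/mL = 14.51613 mcg
Total = 332.2984 + 14.51613 = 346.8145 mcg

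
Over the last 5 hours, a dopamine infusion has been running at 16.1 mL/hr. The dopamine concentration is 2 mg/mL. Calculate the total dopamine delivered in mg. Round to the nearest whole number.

161 mg

Concentration = 2 mg/mL = 2000 mcg/mL
Drug rate = 16.1 mL/hr × 2000 mcg/mL = 32200 mcg/hr
Total = 32200 mcg/hr × 5 hr = 161000 mcg = 161 mg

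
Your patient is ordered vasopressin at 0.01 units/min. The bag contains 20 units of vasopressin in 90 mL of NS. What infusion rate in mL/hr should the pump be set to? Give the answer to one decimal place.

2.7 mL/hr

0.01 units/min × 60 min/hr = 0.6 units/hr
Concentration = 20 units ÷ 90 mL = 0.2222222 units/mL
Rate = 0.6 units/hr ÷ 0.2222222 units/mL = 2.7 mL/hr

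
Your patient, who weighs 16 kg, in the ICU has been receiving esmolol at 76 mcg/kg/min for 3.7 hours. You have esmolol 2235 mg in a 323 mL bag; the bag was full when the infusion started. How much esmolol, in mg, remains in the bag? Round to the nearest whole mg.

1965 mg

Dose = 76 mcg/kg/min × 16 kg = 1216 mcg/min
1216 mcg/min × 60 min/hr = 72960 mcg/hr
Concentration = 2235 mg ÷ 323 mL = 6.919505 mg/mL = 6919.505 mcg/mL
Rate = 72960 mcg/hr ÷ 6919.505 mcg/mL = 10.54411 mL/hr
Volume infused = 10.54411 mL/hr × 3.7 hr = 39.0132 mL
Volume remaining = 323 − 39.0132 = 283.9868 mL
Drug remaining = 283.9868 mL × 6919.505 mcg/mL = 1965048 mcg = 1965.048 mg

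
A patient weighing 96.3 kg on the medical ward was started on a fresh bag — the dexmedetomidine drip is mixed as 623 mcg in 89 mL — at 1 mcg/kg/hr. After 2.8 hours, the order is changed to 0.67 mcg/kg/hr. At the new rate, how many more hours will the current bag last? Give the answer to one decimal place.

5.5 hours

Initial rate:
Dose = 1 mcg/kg/hr × 96.3 kg = 96.3 mcg/hr
Concentration = 623 mcg ÷ 89 mL = 7 mcg/mL
Rate = 96.3 mcg/hr ÷ 7 mcg/mL = 13.75714 mL/hr
Volume infused so far = 13.75714 mL/hr × 2.8 hr = 38.52 mL
Volume remaining = 89 − 38.52 = 50.48 mL
New rate:
Dose = 0.67 mcg/kg/hr × 96.3 kg = 64.521 mcg/hr
Rate = 64.521 mcg/hr ÷ 7 mcg/mL = 9.217286 mL/hr
Time remaining = 50.48 mL ÷ 9.217286 mL/hr = 5.476667 hr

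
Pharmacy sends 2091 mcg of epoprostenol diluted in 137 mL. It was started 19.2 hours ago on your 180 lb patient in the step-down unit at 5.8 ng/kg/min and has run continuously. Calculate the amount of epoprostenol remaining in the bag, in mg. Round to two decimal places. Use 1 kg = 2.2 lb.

Weight = 180 lb ÷ 2.2 lb/kg = 81.81818 kg
Dose = 5.8 ng/kg/min × 81.81818 kg = 474.5455 ng/min
474.5455 ng/min × 60 min/hr = 28472.73 ng/hr
Concentration = 2091 mcg ÷ 137 mL = 15.26277 mcg/mL = 15262.77 ng/mL
Rate = 28472.73 ng/hr ÷ 15262.77 ng/mL = 1.865501 mL/hr
Volume infused = 1.865501 mL/hr × 19.2 hr = 35.81763 mL
Volume remaining = 137 − 35.81763 = 101.1824 mL
Drug remaining = 101.1824 mL × 15262.77 ng/mL = 1544324 ng = 1.544324 mg

1.54 mg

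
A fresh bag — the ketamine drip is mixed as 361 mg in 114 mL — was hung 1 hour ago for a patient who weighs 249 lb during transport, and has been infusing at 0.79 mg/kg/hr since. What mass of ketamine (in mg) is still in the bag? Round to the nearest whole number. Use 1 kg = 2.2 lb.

Weight = 249 lb ÷ 2.2 lb/kg = 113.1818 kg
Dose = 0.79 mg/kg/hr × 113.1818 kg = 89.41364 mg/hr
Concentration = 361 mg ÷ 114 mL = 3.166667 mg/mL
Rate = 89.41364 mg/hr ÷ 3.166667 mg/mL = 28.23589 mL/hr
Volume infused = 28.23589 mL/hr × 1 hr = 28.23589 mL
Volume remaining = 114 − 28.23589 = 85.76411 mL
Drug remaining = 85.76411 mL × 3.166667 mg/mL = 271.5864 mg

272 mg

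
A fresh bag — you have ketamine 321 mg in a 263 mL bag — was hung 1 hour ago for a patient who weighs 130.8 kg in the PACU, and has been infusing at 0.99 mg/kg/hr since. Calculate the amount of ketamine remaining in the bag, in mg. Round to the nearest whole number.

Dose = 0.99 mg/kg/hr × 130.8 kg = 129.492 mg/hr
Concentration = 321 mg ÷ 263 mL = 1.220532 mg/mL
Rate = 129.492 mg/hr ÷ 1.220532 mg/mL = 106.0947 mL/hr
Volume infused = 106.0947 mL/hr × 1 hr = 106.0947 mL
Volume remaining = 263 − 106.0947 = 156.9053 mL
Drug remaining = 156.9053 mL × 1.220532 mg/mL = 191.508 mg

192 mg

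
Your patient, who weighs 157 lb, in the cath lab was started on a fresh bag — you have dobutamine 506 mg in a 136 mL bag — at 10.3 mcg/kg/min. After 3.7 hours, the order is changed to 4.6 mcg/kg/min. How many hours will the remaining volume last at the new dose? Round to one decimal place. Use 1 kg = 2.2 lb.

17.4 hours

Initial rate:
Weight = 157 lb ÷ 2.2 lb/kg = 71.36364 kg
Dose = 10.3 mcg/kg/min × 71.36364 kg = 735.0455 mcg/min
735.0455 mcg/min × 60 min/hr = 44102.73 mcg/hr
Concentration = 506 mg ÷ 136 mL = 3.720588 mg/mL = 3720.588 mcg/mL
Rate = 44102.73 mcg/hr ÷ 3720.588 mcg/mL = 11.8537 mL/hr
Volume infused so far = 11.8537 mL/hr × 3.7 hr = 43.85868 mL
Volume remaining = 136 − 43.85868 = 92.14132 mL
New rate:
Dose = 4.6 mcg/kg/min × 71.36364 kg = 328.2727 mcg/min
328.2727 mcg/min × 60 min/hr = 19696.36 mcg/hr
Rate = 19696.36 mcg/hr ÷ 3720.588 mcg/mL = 5.293884 mL/hr
Time remaining = 92.14132 mL ÷ 5.293884 mL/hr = 17.40524 hr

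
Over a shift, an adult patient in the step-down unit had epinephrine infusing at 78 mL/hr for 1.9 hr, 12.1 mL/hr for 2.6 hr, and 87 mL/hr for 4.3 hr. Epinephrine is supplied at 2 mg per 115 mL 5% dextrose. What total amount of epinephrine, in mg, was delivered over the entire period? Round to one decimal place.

Concentration = 2 mg ÷ 115 mL = 0.0173913 mg/mL
Stage 1: 78 mL/hr × 1.9 hr = 148.2 mL → 148.2 mL × 0.0173913 mg/mL = 2.577391 mg
Stage 2: 12.1 mL/hr × 2.6 hr = 31.46 mL → 31.46 mL × 0.0173913 mg/mL = 0.5471304 mg
Stage 3: 87 mL/hr × 4.3 hr = 374.1 mL → 374.1 mL × 0.0173913 mg/mL = 6.506087 mg
Total = 2.577391 + 0.5471304 + 6.506087 = 9.630609 mg

9.6 mg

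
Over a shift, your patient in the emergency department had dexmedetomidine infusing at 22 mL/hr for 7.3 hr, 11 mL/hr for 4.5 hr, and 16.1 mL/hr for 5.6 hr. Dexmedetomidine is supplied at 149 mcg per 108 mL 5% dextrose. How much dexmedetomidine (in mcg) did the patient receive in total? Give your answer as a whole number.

Concentration = 149 mcg ÷ 108 mL = 1.37963 mcg/mL
Stage 1: 22 mL/hr × 7.3 hr = 160.6 mL → 160.6 mL × 1.37963 mcg/mL = 221.5685 mcg
Stage 2: 11 mL/hr × 4.5 hr = 49.5 mL → 49.5 mL × 1.37963 mcg/mL = 68.29167 mcg
Stage 3: 16.1 mL/hr × 5.6 hr = 90.16 mL → 90.16 mL × 1.37963 mcg/mL = 124.3874 mcg
Total = 221.5685 + 68.29167 + 124.3874 = 414.2476 mcg

414 mcg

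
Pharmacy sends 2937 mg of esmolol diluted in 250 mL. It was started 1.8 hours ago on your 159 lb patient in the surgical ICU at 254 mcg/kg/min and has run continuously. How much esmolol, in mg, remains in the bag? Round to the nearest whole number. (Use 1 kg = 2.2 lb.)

954 mg

Weight = 159 lb ÷ 2.2 lb/kg = 72.27273 kg
Dose = 254 mcg/kg/min × 72.27273 kg = 18357.27 mcg/min
18357.27 mcg/min × 60 min/hr = 1101436 mcg/hr
Concentration = 2937 mg ÷ 250 mL = 11.748 mg/mL = 11748 mcg/mL
Rate = 1101436 mcg/hr ÷ 11748 mcg/mL = 93.75522 mL/hr
Volume infused = 93.75522 mL/hr × 1.8 hr = 168.7594 mL
Volume remaining = 250 − 168.7594 = 81.2406 mL
Drug remaining = 81.2406 mL × 11748 mcg/mL = 954414.5 mcg = 954.4145 mg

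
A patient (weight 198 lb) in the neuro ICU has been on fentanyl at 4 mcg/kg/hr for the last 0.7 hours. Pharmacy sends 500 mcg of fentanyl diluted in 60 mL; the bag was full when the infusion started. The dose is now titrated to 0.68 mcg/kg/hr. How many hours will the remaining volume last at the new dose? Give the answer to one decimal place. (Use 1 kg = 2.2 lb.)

Initial rate:
Weight = 198 lb ÷ 2.2 lb/kg = 90 kg
Dose = 4 mcg/kg/hr × 90 kg = 360 mcg/hr
Concentration = 500 mcg ÷ 60 mL = 8.333333 mcg/mL
Rate = 360 mcg/hr ÷ 8.333333 mcg/mL = 43.2 mL/hr
Volume infused so far = 43.2 mL/hr × 0.7 hr = 30.24 mL
Volume remaining = 60 − 30.24 = 29.76 mL
New rate:
Dose = 0.68 mcg/kg/hr × 90 kg = 61.2 mcg/hr
Rate = 61.2 mcg/hr ÷ 8.333333 mcg/mL = 7.344 mL/hr
Time remaining = 29.76 mL ÷ 7.344 mL/hr = 4.052288 hr

4.1 hours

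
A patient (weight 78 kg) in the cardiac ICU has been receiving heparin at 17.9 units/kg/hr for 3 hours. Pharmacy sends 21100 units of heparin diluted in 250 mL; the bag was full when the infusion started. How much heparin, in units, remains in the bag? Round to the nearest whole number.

16911 units

Dose = 17.9 units/kg/hr × 78 kg = 1396.2 units/hr
Concentration = 21100 units ÷ 250 mL = 84.4 units/mL
Rate = 1396.2 units/hr ÷ 84.4 units/mL = 16.54265 mL/hr
Volume infused = 16.54265 mL/hr × 3 hr = 49.62796 mL
Volume remaining = 250 − 49.62796 = 200.372 mL
Drug remaining = 200.372 mL × 84.4 units/mL = 16911.4 units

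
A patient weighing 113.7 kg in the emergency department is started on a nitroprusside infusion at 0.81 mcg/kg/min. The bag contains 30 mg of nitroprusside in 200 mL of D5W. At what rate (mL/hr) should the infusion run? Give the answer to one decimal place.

36.8 mL/hr

Dose = 0.81 mcg/kg/min × 113.7 kg = 92.097 mcg/min
92.097 mcg/min × 60 min/hr = 5525.82 mcg/hr
Concentration = 30 mg ÷ 200 mL = 0.15 mg/mL = 150 mcg/mL
Rate = 5525.82 mcg/hr ÷ 150 mcg/mL = 36.8388 mL/hr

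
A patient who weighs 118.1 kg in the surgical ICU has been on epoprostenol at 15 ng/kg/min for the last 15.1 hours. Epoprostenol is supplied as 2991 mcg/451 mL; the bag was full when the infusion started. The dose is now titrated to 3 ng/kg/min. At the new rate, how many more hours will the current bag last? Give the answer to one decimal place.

Initial rate:
Dose = 15 ng/kg/min × 118.1 kg = 1771.5 ng/min
1771.5 ng/min × 60 min/hr = 106290 ng/hr
Concentration = 2991 mcg ÷ 451 mL = 6.631929 mcg/mL = 6631.929 ng/mL
Rate = 106290 ng/hr ÷ 6631.929 ng/mL = 16.02701 mL/hr
Volume infused so far = 16.02701 mL/hr × 15.1 hr = 242.0079 mL
Volume remaining = 451 − 242.0079 = 208.9921 mL
New rate:
Dose = 3 ng/kg/min × 118.1 kg = 354.3 ng/min
354.3 ng/min × 60 min/hr = 21258 ng/hr
Rate = 21258 ng/hr ÷ 6631.929 ng/mL = 3.205402 mL/hr
Time remaining = 208.9921 mL ÷ 3.205402 mL/hr = 65.19997 hr

65.2 hours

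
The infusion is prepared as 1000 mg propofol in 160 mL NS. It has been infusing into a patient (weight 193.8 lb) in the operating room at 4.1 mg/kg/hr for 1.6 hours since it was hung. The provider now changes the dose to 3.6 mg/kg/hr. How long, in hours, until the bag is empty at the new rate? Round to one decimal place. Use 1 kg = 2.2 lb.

1.3 hours

Initial rate:
Weight = 193.8 lb ÷ 2.2 lb/kg = 88.09091 kg
Dose = 4.1 mg/kg/hr × 88.09091 kg = 361.1727 mg/hr
Concentration = 1000 mg ÷ 160 mL = 6.25 mg/mL
Rate = 361.1727 mg/hr ÷ 6.25 mg/mL = 57.78764 mL/hr
Volume infused so far = 57.78764 mL/hr × 1.6 hr = 92.46022 mL
Volume remaining = 160 − 92.46022 = 67.53978 mL
New rate:
Dose = 3.6 mg/kg/hr × 88.09091 kg = 317.1273 mg/hr
Rate = 317.1273 mg/hr ÷ 6.25 mg/mL = 50.74036 mL/hr
Time remaining = 67.53978 mL ÷ 50.74036 mL/hr = 1.331086 hr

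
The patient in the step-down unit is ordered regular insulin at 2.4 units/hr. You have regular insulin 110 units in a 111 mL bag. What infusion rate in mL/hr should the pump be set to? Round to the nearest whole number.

Concentration = 110 units ÷ 111 mL = 0.990991 units/mL
Rate = 2.4 units/hr ÷ 0.990991 units/mL = 2.421818 mL/hr

2 mL/hr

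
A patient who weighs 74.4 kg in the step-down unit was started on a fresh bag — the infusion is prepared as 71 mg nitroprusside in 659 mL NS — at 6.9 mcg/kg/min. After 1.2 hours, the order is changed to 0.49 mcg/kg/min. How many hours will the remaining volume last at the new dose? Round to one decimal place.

15.6 hours

Initial rate:
Dose = 6.9 mcg/kg/min × 74.4 kg = 513.36 mcg/min
513.36 mcg/min × 60 min/hr = 30801.6 mcg/hr
Concentration = 71 mg ÷ 659 mL = 0.107739 mg/mL = 107.739 mcg/mL
Rate = 30801.6 mcg/hr ÷ 107.739 mcg/mL = 285.8909 mL/hr
Volume infused so far = 285.8909 mL/hr × 1.2 hr = 343.0691 mL
Volume remaining = 659 − 343.0691 = 315.9309 mL
New rate:
Dose = 0.49 mcg/kg/min × 74.4 kg = 36.456 mcg/min
36.456 mcg/min × 60 min/hr = 2187.36 mcg/hr
Rate = 2187.36 mcg/hr ÷ 107.739 mcg/mL = 20.3024 mL/hr
Time remaining = 315.9309 mL ÷ 20.3024 mL/hr = 15.56126 hr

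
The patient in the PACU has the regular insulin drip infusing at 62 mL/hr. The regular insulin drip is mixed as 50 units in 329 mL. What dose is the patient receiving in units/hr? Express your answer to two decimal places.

Concentration = 50 units ÷ 329 mL = 0.1519757 units/mL
Drug rate = 62 mL/hr × 0.1519757 units/mL = 9.422492 units/hr

9.42 units/hr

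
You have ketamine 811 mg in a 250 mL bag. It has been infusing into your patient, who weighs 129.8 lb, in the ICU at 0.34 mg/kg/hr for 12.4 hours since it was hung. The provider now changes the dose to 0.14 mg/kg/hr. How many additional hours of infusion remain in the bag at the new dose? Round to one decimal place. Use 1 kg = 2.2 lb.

68.1 hours

Initial rate:
Weight = 129.8 lb ÷ 2.2 lb/kg = 59 kg
Dose = 0.34 mg/kg/hr × 59 kg = 20.06 mg/hr
Concentration = 811 mg ÷ 250 mL = 3.244 mg/mL
Rate = 20.06 mg/hr ÷ 3.244 mg/mL = 6.183724 mL/hr
Volume infused so far = 6.183724 mL/hr × 12.4 hr = 76.67818 mL
Volume remaining = 250 − 76.67818 = 173.3218 mL
New rate:
Dose = 0.14 mg/kg/hr × 59 kg = 8.26 mg/hr
Rate = 8.26 mg/hr ÷ 3.244 mg/mL = 2.546239 mL/hr
Time remaining = 173.3218 mL ÷ 2.546239 mL/hr = 68.06973 hr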